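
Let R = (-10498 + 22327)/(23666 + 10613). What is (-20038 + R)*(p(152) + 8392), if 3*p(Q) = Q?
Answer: -17397062938544/102837 ≈ -1.6917e+8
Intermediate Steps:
p(Q) = Q/3
R = 11829/34279 ≈ 0.34508
(-20038 + R)*(p(152) + 8392) = (-20038 + 11829/34279)*((⅓)*152 + 8392) = -686870773*(152/3 + 8392)/34279 = -686870773/34279*25328/3 = -17397062938544/102837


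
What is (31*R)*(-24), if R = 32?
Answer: -23808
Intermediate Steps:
(31*R)*(-24) = (31*32)*(-24) = 992*(-24) = -23808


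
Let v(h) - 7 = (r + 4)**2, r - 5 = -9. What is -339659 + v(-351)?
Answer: -339652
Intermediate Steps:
r = -4 (r = 5 - 9 = -4)
v(h) = 7 (v(h) = 7 + (-4 + 4)**2 = 7 + 0**2 = 7 + 0 = 7)
-339659 + v(-351) = -339659 + 7 = -339652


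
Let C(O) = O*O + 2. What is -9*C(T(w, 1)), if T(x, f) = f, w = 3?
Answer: -27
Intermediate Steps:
C(O) = 2 + O² (C(O) = O² + 2 = 2 + O²)
-9*C(T(w, 1)) = -9*(2 + 1²) = -9*(2 + 1) = -9*3 = -27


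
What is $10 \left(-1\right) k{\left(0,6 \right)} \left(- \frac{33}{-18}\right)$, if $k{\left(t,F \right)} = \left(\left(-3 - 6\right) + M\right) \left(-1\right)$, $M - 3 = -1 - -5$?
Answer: $- \frac{110}{3} \approx -36.667$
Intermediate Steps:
$M = 7$ ($M = 3 - -4 = 3 + \left(-1 + 5\right) = 3 + 4 = 7$)
$k{\left(t,F \right)} = 2$ ($k{\left(t,F \right)} = \left(\left(-3 - 6\right) + 7\right) \left(-1\right) = \left(-9 + 7\right) \left(-1\right) = \left(-2\right) \left(-1\right) = 2$)
$10 \left(-1\right) k{\left(0,6 \right)} \left(- \frac{33}{-18}\right) = 10 \left(-1\right) 2 \left(- \frac{33}{-18}\right) = \left(-10\right) 2 \left(\left(-33\right) \left(- \frac{1}{18}\right)\right) = \left(-20\right) \frac{11}{6} = - \frac{110}{3}$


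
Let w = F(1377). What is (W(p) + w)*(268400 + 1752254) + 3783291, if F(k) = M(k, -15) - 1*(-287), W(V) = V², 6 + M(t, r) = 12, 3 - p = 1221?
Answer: 2998284539609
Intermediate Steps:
p = -1218 (p = 3 - 1*1221 = 3 - 1221 = -1218)
M(t, r) = 6 (M(t, r) = -6 + 12 = 6)
F(k) = 293 (F(k) = 6 - 1*(-287) = 6 + 287 = 293)
w = 293
(W(p) + w)*(268400 + 1752254) + 3783291 = ((-1218)² + 293)*(268400 + 1752254) + 3783291 = (1483524 + 293)*2020654 + 3783291 = 1483817*2020654 + 3783291 = 2998280756318 + 3783291 = 2998284539609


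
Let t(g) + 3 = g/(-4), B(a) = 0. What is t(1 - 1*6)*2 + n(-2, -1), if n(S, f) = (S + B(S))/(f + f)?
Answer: -5/2 ≈ -2.5000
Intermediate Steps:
t(g) = -3 - g/4 (t(g) = -3 + g/(-4) = -3 + g*(-¼) = -3 - g/4)
n(S, f) = S/(2*f) (n(S, f) = (S + 0)/(f + f) = S/((2*f)) = S*(1/(2*f)) = S/(2*f))
t(1 - 1*6)*2 + n(-2, -1) = (-3 - (1 - 1*6)/4)*2 + (½)*(-2)/(-1) = (-3 - (1 - 6)/4)*2 + (½)*(-2)*(-1) = (-3 - ¼*(-5))*2 + 1 = (-3 + 5/4)*2 + 1 = -7/4*2 + 1 = -7/2 + 1 = -5/2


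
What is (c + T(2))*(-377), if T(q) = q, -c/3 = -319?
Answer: -361543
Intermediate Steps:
c = 957 (c = -3*(-319) = 957)
(c + T(2))*(-377) = (957 + 2)*(-377) = 959*(-377) = -361543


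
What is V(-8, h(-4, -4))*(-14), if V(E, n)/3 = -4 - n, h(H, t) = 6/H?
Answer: 105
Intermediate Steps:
V(E, n) = -12 - 3*n (V(E, n) = 3*(-4 - n) = -12 - 3*n)
V(-8, h(-4, -4))*(-14) = (-12 - 18/(-4))*(-14) = (-12 - 18*(-1)/4)*(-14) = (-12 - 3*(-3/2))*(-14) = (-12 + 9/2)*(-14) = -15/2*(-14) = 105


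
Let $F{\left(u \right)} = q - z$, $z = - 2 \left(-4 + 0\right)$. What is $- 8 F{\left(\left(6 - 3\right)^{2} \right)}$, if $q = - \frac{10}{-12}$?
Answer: $\frac{172}{3} \approx 57.333$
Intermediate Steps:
$z = 8$ ($z = \left(-2\right) \left(-4\right) = 8$)
$q = \frac{5}{6}$ ($q = \left(-10\right) \left(- \frac{1}{12}\right) = \frac{5}{6} \approx 0.83333$)
$F{\left(u \right)} = - \frac{43}{6}$ ($F{\left(u \right)} = \frac{5}{6} - 8 = - \frac{43}{6}$)
$- 8 F{\left(\left(6 - 3\right)^{2} \right)} = \left(-8\right) \left(- \frac{43}{6}\right) = \frac{172}{3}$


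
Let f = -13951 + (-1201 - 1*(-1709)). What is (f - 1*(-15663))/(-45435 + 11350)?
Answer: -444/6817 ≈ -0.065131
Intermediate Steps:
f = -13443 (f = -13951 + (-1201 + 1709) = -13951 + 508 = -13443)
(f - 1*(-15663))/(-45435 + 11350) = (-13443 - 1*(-15663))/(-45435 + 11350) = (-13443 + 15663)/(-34085) = 2220*(-1/34085) = -444/6817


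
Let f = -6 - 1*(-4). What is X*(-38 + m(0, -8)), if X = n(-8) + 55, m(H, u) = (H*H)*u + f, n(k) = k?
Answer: -1880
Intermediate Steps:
f = -2 (f = -6 + 4 = -2)
m(H, u) = -2 + u*H**2 (m(H, u) = (H*H)*u - 2 = H**2*u - 2 = u*H**2 - 2 = -2 + u*H**2)
X = 47 (X = -8 + 55 = 47)
X*(-38 + m(0, -8)) = 47*(-38 + (-2 - 8*0**2)) = 47*(-38 + (-2 - 8*0)) = 47*(-38 + (-2 + 0)) = 47*(-38 - 2) = 47*(-40) = -1880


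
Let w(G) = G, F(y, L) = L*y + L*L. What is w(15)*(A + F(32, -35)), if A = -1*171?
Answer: -990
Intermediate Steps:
A = -171
F(y, L) = L² + L*y (F(y, L) = L*y + L² = L² + L*y)
w(15)*(A + F(32, -35)) = 15*(-171 - 35*(-35 + 32)) = 15*(-171 - 35*(-3)) = 15*(-171 + 105) = 15*(-66) = -990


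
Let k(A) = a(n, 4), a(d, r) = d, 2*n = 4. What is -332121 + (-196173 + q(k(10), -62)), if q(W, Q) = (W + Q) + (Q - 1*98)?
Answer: -528514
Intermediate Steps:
n = 2 (n = (½)*4 = 2)
k(A) = 2
q(W, Q) = -98 + W + 2*Q (q(W, Q) = (Q + W) + (Q - 98) = (Q + W) + (-98 + Q) = -98 + W + 2*Q)
-332121 + (-196173 + q(k(10), -62)) = -332121 + (-196173 + (-98 + 2 + 2*(-62))) = -332121 + (-196173 + (-98 + 2 - 124)) = -332121 + (-196173 - 220) = -332121 - 196393 = -528514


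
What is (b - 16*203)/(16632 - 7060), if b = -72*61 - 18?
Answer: -3829/4786 ≈ -0.80004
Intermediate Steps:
b = -4410 (b = -4392 - 18 = -4410)
(b - 16*203)/(16632 - 7060) = (-4410 - 16*203)/(16632 - 7060) = (-4410 - 3248)/9572 = -7658*1/9572 = -3829/4786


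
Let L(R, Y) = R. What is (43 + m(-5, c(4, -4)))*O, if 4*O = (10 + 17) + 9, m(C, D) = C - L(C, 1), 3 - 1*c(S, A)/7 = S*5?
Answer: 387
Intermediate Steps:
c(S, A) = 21 - 35*S (c(S, A) = 21 - 7*S*5 = 21 - 35*S)
m(C, D) = 0 (m(C, D) = C - C = 0)
O = 9 (O = ((10 + 17) + 9)/4 = (27 + 9)/4 = (¼)*36 = 9)
(43 + m(-5, c(4, -4)))*O = (43 + 0)*9 = 43*9 = 387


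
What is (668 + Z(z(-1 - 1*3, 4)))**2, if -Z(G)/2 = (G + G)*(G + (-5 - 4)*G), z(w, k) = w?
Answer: 1392400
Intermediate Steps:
Z(G) = 32*G**2 (Z(G) = -2*(G + G)*(G + (-5 - 4)*G) = -2*2*G*(G - 9*G) = -2*2*G*(-8*G) = -(-32)*G**2 = 32*G**2)
(668 + Z(z(-1 - 1*3, 4)))**2 = (668 + 32*(-1 - 1*3)**2)**2 = (668 + 32*(-1 - 3)**2)**2 = (668 + 32*(-4)**2)**2 = (668 + 32*16)**2 = (668 + 512)**2 = 1180**2 = 1392400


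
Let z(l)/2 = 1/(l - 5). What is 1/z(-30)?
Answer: -35/2 ≈ -17.500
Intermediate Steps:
z(l) = 2/(-5 + l) (z(l) = 2/(l - 5) = 2/(-5 + l))
1/z(-30) = 1/(2/(-5 - 30)) = 1/(2/(-35)) = 1/(2*(-1/35)) = 1/(-2/35) = -35/2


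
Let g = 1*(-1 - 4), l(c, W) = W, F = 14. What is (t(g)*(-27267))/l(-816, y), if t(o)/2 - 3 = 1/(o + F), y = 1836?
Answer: -127246/1377 ≈ -92.408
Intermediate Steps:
g = -5 (g = 1*(-5) = -5)
t(o) = 6 + 2/(14 + o) (t(o) = 6 + 2/(o + 14) = 6 + 2/(14 + o))
(t(g)*(-27267))/l(-816, y) = ((2*(43 + 3*(-5))/(14 - 5))*(-27267))/1836 = ((2*(43 - 15)/9)*(-27267))*(1/1836) = ((2*(1/9)*28)*(-27267))*(1/1836) = ((56/9)*(-27267))*(1/1836) = -508984/3*1/1836 = -127246/1377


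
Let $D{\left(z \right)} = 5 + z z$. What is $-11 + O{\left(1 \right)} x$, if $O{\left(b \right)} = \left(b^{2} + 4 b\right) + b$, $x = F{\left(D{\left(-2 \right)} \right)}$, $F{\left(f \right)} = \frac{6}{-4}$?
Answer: $-20$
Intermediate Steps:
$D{\left(z \right)} = 5 + z^{2}$
$F{\left(f \right)} = - \frac{3}{2}$ ($F{\left(f \right)} = 6 \left(- \frac{1}{4}\right) = - \frac{3}{2}$)
$x = - \frac{3}{2} \approx -1.5$
$O{\left(b \right)} = b^{2} + 5 b$
$-11 + O{\left(1 \right)} x = -11 + 1 \left(5 + 1\right) \left(- \frac{3}{2}\right) = -11 + 1 \cdot 6 \left(- \frac{3}{2}\right) = -11 + 6 \left(- \frac{3}{2}\right) = -11 - 9 = -20$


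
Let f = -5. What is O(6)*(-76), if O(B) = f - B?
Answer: 836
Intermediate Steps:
O(B) = -5 - B
O(6)*(-76) = (-5 - 1*6)*(-76) = (-5 - 6)*(-76) = -11*(-76) = 836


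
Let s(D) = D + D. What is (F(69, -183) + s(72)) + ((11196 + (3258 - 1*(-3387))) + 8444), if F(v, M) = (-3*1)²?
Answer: 26438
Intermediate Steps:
F(v, M) = 9 (F(v, M) = (-3)² = 9)
s(D) = 2*D
(F(69, -183) + s(72)) + ((11196 + (3258 - 1*(-3387))) + 8444) = (9 + 2*72) + ((11196 + (3258 - 1*(-3387))) + 8444) = (9 + 144) + ((11196 + (3258 + 3387)) + 8444) = 153 + ((11196 + 6645) + 8444) = 153 + (17841 + 8444) = 153 + 26285 = 26438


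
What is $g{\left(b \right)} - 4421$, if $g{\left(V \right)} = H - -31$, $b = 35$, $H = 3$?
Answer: $-4387$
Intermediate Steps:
$g{\left(V \right)} = 34$ ($g{\left(V \right)} = 3 - -31 = 3 + 31 = 34$)
$g{\left(b \right)} - 4421 = 34 - 4421 = -4387$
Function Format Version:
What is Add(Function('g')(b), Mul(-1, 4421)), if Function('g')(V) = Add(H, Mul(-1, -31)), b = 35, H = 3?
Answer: -4387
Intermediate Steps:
Function('g')(V) = 34 (Function('g')(V) = Add(3, Mul(-1, -31)) = Add(3, 31) = 34)
Add(Function('g')(b), Mul(-1, 4421)) = Add(34, Mul(-1, 4421)) = Add(34, -4421) = -4387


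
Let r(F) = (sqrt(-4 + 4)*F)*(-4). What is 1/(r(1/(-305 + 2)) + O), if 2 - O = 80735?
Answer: -1/80733 ≈ -1.2387e-5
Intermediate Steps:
r(F) = 0 (r(F) = (sqrt(0)*F)*(-4) = (0*F)*(-4) = 0*(-4) = 0)
O = -80733 (O = 2 - 1*80735 = 2 - 80735 = -80733)
1/(r(1/(-305 + 2)) + O) = 1/(0 - 80733) = 1/(-80733) = -1/80733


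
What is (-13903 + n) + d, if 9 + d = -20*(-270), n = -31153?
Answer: -39665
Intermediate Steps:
d = 5391 (d = -9 - 20*(-270) = -9 + 5400 = 5391)
(-13903 + n) + d = (-13903 - 31153) + 5391 = -45056 + 5391 = -39665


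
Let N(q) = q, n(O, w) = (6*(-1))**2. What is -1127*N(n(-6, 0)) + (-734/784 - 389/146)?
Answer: -1161111387/28616 ≈ -40576.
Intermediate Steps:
n(O, w) = 36 (n(O, w) = (-6)**2 = 36)
-1127*N(n(-6, 0)) + (-734/784 - 389/146) = -1127*36 + (-734/784 - 389/146) = -40572 + (-734*1/784 - 389*1/146) = -40572 + (-367/392 - 389/146) = -40572 - 103035/28616 = -1161111387/28616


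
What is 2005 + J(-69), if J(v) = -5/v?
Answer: 138350/69 ≈ 2005.1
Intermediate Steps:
2005 + J(-69) = 2005 - 5/(-69) = 2005 - 5*(-1/69) = 2005 + 5/69 = 138350/69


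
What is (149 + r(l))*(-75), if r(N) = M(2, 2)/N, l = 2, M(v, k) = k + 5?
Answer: -22875/2 ≈ -11438.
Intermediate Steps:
M(v, k) = 5 + k
r(N) = 7/N (r(N) = (5 + 2)/N = 7/N)
(149 + r(l))*(-75) = (149 + 7/2)*(-75) = (305/2)*(-75) = -22875/2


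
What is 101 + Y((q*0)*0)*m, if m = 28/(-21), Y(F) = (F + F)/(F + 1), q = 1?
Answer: 101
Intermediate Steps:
Y(F) = 2*F/(1 + F) (Y(F) = (2*F)/(1 + F) = 2*F/(1 + F))
m = -4/3 (m = 28*(-1/21) = -4/3 ≈ -1.3333)
101 + Y((q*0)*0)*m = 101 + (2*((1*0)*0)/(1 + (1*0)*0))*(-4/3) = 101 + (2*(0*0)/(1 + 0*0))*(-4/3) = 101 + (2*0/(1 + 0))*(-4/3) = 101 + (2*0/1)*(-4/3) = 101 + (2*0*1)*(-4/3) = 101 + 0*(-4/3) = 101 + 0 = 101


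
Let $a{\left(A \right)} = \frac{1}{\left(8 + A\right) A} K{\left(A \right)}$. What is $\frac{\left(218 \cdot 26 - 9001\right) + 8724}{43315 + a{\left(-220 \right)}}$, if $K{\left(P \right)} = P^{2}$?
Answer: $\frac{95241}{765250} \approx 0.12446$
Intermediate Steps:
$a{\left(A \right)} = \frac{A}{8 + A}$ ($a{\left(A \right)} = \frac{1}{\left(8 + A\right) A} A^{2} = \frac{1}{A \left(8 + A\right)} A^{2} = \frac{A}{8 + A}$)
$\frac{\left(218 \cdot 26 - 9001\right) + 8724}{43315 + a{\left(-220 \right)}} = \frac{\left(218 \cdot 26 - 9001\right) + 8724}{43315 - \frac{220}{8 - 220}} = \frac{\left(5668 - 9001\right) + 8724}{43315 - \frac{220}{-212}} = \frac{-3333 + 8724}{43315 - - \frac{55}{53}} = \frac{5391}{43315 + \frac{55}{53}} = \frac{5391}{\frac{2295750}{53}} = 5391 \cdot \frac{53}{2295750} = \frac{95241}{765250}$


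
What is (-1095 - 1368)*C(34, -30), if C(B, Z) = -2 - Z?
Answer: -68964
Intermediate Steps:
(-1095 - 1368)*C(34, -30) = (-1095 - 1368)*(-2 - 1*(-30)) = -2463*(-2 + 30) = -2463*28 = -68964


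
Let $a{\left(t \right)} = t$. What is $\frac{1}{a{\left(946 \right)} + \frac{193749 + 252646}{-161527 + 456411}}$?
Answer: $\frac{294884}{279406659} \approx 0.0010554$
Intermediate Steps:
$\frac{1}{a{\left(946 \right)} + \frac{193749 + 252646}{-161527 + 456411}} = \frac{1}{946 + \frac{193749 + 252646}{-161527 + 456411}} = \frac{1}{946 + \frac{446395}{294884}} = \frac{1}{\frac{279406659}{294884}} = \frac{294884}{279406659}$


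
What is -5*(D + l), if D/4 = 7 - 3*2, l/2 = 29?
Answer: -310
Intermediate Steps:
l = 58 (l = 2*29 = 58)
D = 4 (D = 4*(7 - 3*2) = 4*(7 - 6) = 4*1 = 4)
-5*(D + l) = -5*(4 + 58) = -5*62 = -310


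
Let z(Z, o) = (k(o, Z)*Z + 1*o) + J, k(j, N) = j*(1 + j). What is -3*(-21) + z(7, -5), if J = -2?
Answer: 196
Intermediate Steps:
z(Z, o) = -2 + o + Z*o*(1 + o) (z(Z, o) = ((o*(1 + o))*Z + 1*o) - 2 = (Z*o*(1 + o) + o) - 2 = (o + Z*o*(1 + o)) - 2 = -2 + o + Z*o*(1 + o))
-3*(-21) + z(7, -5) = -3*(-21) + (-2 - 5 + 7*(-5)*(1 - 5)) = 63 + (-2 - 5 + 7*(-5)*(-4)) = 63 + (-2 - 5 + 140) = 63 + 133 = 196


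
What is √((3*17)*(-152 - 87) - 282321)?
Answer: I*√294510 ≈ 542.69*I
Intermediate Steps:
√((3*17)*(-152 - 87) - 282321) = √(51*(-239) - 282321) = √(-12189 - 282321) = √(-294510) = I*√294510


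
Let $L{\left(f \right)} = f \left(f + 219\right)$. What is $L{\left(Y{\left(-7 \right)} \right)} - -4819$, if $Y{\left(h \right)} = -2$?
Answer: $4385$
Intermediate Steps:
$L{\left(f \right)} = f \left(219 + f\right)$
$L{\left(Y{\left(-7 \right)} \right)} - -4819 = - 2 \left(219 - 2\right) - -4819 = \left(-2\right) 217 + 4819 = -434 + 4819 = 4385$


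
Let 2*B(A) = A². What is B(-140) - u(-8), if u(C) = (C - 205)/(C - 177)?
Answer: 1812787/185 ≈ 9798.8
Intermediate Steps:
u(C) = (-205 + C)/(-177 + C)
B(A) = A²/2
B(-140) - u(-8) = (½)*(-140)² - (-205 - 8)/(-177 - 8) = (½)*19600 - (-213)/(-185) = 9800 - (-1)*(-213)/185 = 9800 - 1*213/185 = 9800 - 213/185 = 1812787/185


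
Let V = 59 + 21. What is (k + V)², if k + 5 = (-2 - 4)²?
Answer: 12321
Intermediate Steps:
V = 80
k = 31 (k = -5 + (-2 - 4)² = -5 + (-6)² = -5 + 36 = 31)
(k + V)² = (31 + 80)² = 111² = 12321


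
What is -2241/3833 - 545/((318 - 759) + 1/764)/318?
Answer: -119254074167/205336711581 ≈ -0.58077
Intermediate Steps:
-2241/3833 - 545/((318 - 759) + 1/764)/318 = -2241*1/3833 - 545/(-441 + 1/764)*(1/318) = -2241/3833 - 545/(-336923/764)*(1/318) = -2241/3833 - 545*(-764/336923)*(1/318) = -2241/3833 + (416380/336923)*(1/318) = -2241/3833 + 208190/53570757 = -119254074167/205336711581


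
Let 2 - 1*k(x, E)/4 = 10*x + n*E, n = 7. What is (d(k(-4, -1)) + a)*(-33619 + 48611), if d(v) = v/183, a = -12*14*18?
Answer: -8293514432/183 ≈ -4.5320e+7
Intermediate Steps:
k(x, E) = 8 - 40*x - 28*E (k(x, E) = 8 - 4*(10*x + 7*E) = 8 - 4*(7*E + 10*x) = 8 + (-40*x - 28*E) = 8 - 40*x - 28*E)
a = -3024 (a = -168*18 = -3024)
d(v) = v/183 (d(v) = v*(1/183) = v/183)
(d(k(-4, -1)) + a)*(-33619 + 48611) = ((8 - 40*(-4) - 28*(-1))/183 - 3024)*(-33619 + 48611) = ((8 + 160 + 28)/183 - 3024)*14992 = ((1/183)*196 - 3024)*14992 = (196/183 - 3024)*14992 = -553196/183*14992 = -8293514432/183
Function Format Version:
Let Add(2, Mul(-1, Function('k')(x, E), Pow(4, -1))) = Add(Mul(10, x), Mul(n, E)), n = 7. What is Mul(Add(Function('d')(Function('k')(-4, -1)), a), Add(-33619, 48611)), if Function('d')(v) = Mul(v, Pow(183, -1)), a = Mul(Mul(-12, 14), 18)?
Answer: Rational(-8293514432, 183) ≈ -4.5320e+7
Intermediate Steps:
Function('k')(x, E) = Add(8, Mul(-40, x), Mul(-28, E)) (Function('k')(x, E) = Add(8, Mul(-4, Add(Mul(10, x), Mul(7, E)))) = Add(8, Mul(-4, Add(Mul(7, E), Mul(10, x)))) = Add(8, Add(Mul(-40, x), Mul(-28, E))) = Add(8, Mul(-40, x), Mul(-28, E)))
a = -3024 (a = Mul(-168, 18) = -3024)
Function('d')(v) = Mul(Rational(1, 183), v) (Function('d')(v) = Mul(v, Rational(1, 183)) = Mul(Rational(1, 183), v))
Mul(Add(Function('d')(Function('k')(-4, -1)), a), Add(-33619, 48611)) = Mul(Add(Mul(Rational(1, 183), Add(8, Mul(-40, -4), Mul(-28, -1))), -3024), Add(-33619, 48611)) = Mul(Add(Mul(Rational(1, 183), Add(8, 160, 28)), -3024), 14992) = Mul(Add(Mul(Rational(1, 183), 196), -3024), 14992) = Mul(Add(Rational(196, 183), -3024), 14992) = Mul(Rational(-553196, 183), 14992) = Rational(-8293514432, 183)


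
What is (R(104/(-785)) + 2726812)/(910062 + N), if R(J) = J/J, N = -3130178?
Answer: -2726813/2220116 ≈ -1.2282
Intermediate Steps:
R(J) = 1
(R(104/(-785)) + 2726812)/(910062 + N) = (1 + 2726812)/(910062 - 3130178) = 2726813/(-2220116) = 2726813*(-1/2220116) = -2726813/2220116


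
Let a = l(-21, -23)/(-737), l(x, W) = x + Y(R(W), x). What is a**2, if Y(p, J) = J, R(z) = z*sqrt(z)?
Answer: 1764/543169 ≈ 0.0032476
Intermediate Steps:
R(z) = z**(3/2)
l(x, W) = 2*x (l(x, W) = x + x = 2*x)
a = 42/737 (a = (2*(-21))/(-737) = -42*(-1/737) = 42/737 ≈ 0.056988)
a**2 = (42/737)**2 = 1764/543169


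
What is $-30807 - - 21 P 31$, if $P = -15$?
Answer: $-40572$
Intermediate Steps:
$-30807 - - 21 P 31 = -30807 - \left(-21\right) \left(-15\right) 31 = -30807 - 315 \cdot 31 = -30807 - 9765 = -40572$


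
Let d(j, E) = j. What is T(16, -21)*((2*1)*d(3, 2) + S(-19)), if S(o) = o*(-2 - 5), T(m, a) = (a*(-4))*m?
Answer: 186816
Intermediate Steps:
T(m, a) = -4*a*m (T(m, a) = (-4*a)*m = -4*a*m)
S(o) = -7*o (S(o) = o*(-7) = -7*o)
T(16, -21)*((2*1)*d(3, 2) + S(-19)) = (-4*(-21)*16)*((2*1)*3 - 7*(-19)) = 1344*(2*3 + 133) = 1344*(6 + 133) = 1344*139 = 186816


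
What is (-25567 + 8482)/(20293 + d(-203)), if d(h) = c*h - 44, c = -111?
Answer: -17085/42782 ≈ -0.39935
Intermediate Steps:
d(h) = -44 - 111*h (d(h) = -111*h - 44 = -44 - 111*h)
(-25567 + 8482)/(20293 + d(-203)) = (-25567 + 8482)/(20293 + (-44 - 111*(-203))) = -17085/(20293 + (-44 + 22533)) = -17085/(20293 + 22489) = -17085/42782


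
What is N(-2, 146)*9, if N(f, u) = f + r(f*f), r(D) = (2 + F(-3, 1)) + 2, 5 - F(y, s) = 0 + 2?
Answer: 45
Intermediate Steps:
F(y, s) = 3 (F(y, s) = 5 - (0 + 2) = 5 - 1*2 = 5 - 2 = 3)
r(D) = 7 (r(D) = (2 + 3) + 2 = 5 + 2 = 7)
N(f, u) = 7 + f (N(f, u) = f + 7 = 7 + f)
N(-2, 146)*9 = (7 - 2)*9 = 5*9 = 45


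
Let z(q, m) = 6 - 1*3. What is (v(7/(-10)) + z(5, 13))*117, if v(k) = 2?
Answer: 585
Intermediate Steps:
z(q, m) = 3 (z(q, m) = 6 - 3 = 3)
(v(7/(-10)) + z(5, 13))*117 = (2 + 3)*117 = 5*117 = 585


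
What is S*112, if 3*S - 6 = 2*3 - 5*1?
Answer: 784/3 ≈ 261.33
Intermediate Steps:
S = 7/3 (S = 2 + (2*3 - 5*1)/3 = 2 + (6 - 5)/3 = 2 + (1/3)*1 = 2 + 1/3 = 7/3 ≈ 2.3333)
S*112 = (7/3)*112 = 784/3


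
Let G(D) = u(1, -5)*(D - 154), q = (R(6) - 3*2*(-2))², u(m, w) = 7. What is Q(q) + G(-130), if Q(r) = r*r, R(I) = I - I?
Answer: 18748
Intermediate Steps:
R(I) = 0
q = 144 (q = (0 - 3*2*(-2))² = (0 - 6*(-2))² = (0 + 12)² = 12² = 144)
G(D) = -1078 + 7*D (G(D) = 7*(D - 154) = 7*(-154 + D) = -1078 + 7*D)
Q(r) = r²
Q(q) + G(-130) = 144² + (-1078 + 7*(-130)) = 20736 + (-1078 - 910) = 20736 - 1988 = 18748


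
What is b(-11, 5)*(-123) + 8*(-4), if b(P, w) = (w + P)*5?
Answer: 3658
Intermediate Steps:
b(P, w) = 5*P + 5*w (b(P, w) = (P + w)*5 = 5*P + 5*w)
b(-11, 5)*(-123) + 8*(-4) = (5*(-11) + 5*5)*(-123) + 8*(-4) = (-55 + 25)*(-123) - 32 = -30*(-123) - 32 = 3690 - 32 = 3658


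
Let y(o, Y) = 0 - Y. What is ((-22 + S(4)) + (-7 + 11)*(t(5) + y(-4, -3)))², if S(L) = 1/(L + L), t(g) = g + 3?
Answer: 31329/64 ≈ 489.52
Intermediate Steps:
y(o, Y) = -Y
t(g) = 3 + g
S(L) = 1/(2*L)
((-22 + S(4)) + (-7 + 11)*(t(5) + y(-4, -3)))² = ((-22 + (½)/4) + (-7 + 11)*((3 + 5) - 1*(-3)))² = ((-22 + (½)*(¼)) + 4*(8 + 3))² = ((-22 + ⅛) + 4*11)² = (-175/8 + 44)² = (177/8)² = 31329/64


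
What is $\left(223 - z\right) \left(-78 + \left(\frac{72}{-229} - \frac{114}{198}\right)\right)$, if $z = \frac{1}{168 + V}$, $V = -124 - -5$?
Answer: $- \frac{2171262066}{123431} \approx -17591.0$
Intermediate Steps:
$V = -119$ ($V = -124 + 5 = -119$)
$z = \frac{1}{49}$ ($z = \frac{1}{168 - 119} = \frac{1}{49} \approx 0.020408$)
$\left(223 - z\right) \left(-78 + \left(\frac{72}{-229} - \frac{114}{198}\right)\right) = \left(223 - \frac{1}{49}\right) \left(-78 + \left(\frac{72}{-229} - \frac{114}{198}\right)\right) = \left(223 - \frac{1}{49}\right) \left(-78 + \left(72 \left(- \frac{1}{229}\right) - \frac{19}{33}\right)\right) = \frac{10926 \left(-78 - \frac{6727}{7557}\right)}{49} = \frac{10926}{49} \left(- \frac{596173}{7557}\right) = - \frac{2171262066}{123431}$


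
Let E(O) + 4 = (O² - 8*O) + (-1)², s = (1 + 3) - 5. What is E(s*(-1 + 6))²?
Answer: 3844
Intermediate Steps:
s = -1 (s = 4 - 5 = -1)
E(O) = -3 + O² - 8*O (E(O) = -4 + ((O² - 8*O) + (-1)²) = -4 + ((O² - 8*O) + 1) = -4 + (1 + O² - 8*O) = -3 + O² - 8*O)
E(s*(-1 + 6))² = (-3 + (-(-1 + 6))² - (-8)*(-1 + 6))² = (-3 + (-1*5)² - (-8)*5)² = (-3 + (-5)² - 8*(-5))² = (-3 + 25 + 40)² = 62² = 3844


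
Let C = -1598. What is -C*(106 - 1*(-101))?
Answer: 330786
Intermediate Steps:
-C*(106 - 1*(-101)) = -(-1598)*(106 - 1*(-101)) = -(-1598)*(106 + 101) = -(-1598)*207 = -1*(-330786) = 330786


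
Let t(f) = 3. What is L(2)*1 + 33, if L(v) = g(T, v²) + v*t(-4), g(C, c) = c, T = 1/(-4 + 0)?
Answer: 43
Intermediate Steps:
T = -¼ (T = 1/(-4) = -¼ ≈ -0.25000)
L(v) = v² + 3*v (L(v) = v² + v*3 = v² + 3*v)
L(2)*1 + 33 = (2*(3 + 2))*1 + 33 = (2*5)*1 + 33 = 10*1 + 33 = 10 + 33 = 43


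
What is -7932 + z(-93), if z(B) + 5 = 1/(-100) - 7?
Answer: -794401/100 ≈ -7944.0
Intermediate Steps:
z(B) = -1201/100 (z(B) = -5 + (1/(-100) - 7) = -5 + (-1/100 - 7) = -5 - 701/100 = -1201/100)
-7932 + z(-93) = -7932 - 1201/100 = -794401/100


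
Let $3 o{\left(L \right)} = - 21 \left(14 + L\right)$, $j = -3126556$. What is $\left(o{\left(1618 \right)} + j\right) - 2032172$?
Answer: $-5170152$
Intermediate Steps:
$o{\left(L \right)} = -98 - 7 L$ ($o{\left(L \right)} = \frac{\left(-21\right) \left(14 + L\right)}{3} = \frac{-294 - 21 L}{3} = -98 - 7 L$)
$\left(o{\left(1618 \right)} + j\right) - 2032172 = \left(\left(-98 - 11326\right) - 3126556\right) - 2032172 = \left(-11424 - 3126556\right) - 2032172 = -3137980 - 2032172 = -5170152$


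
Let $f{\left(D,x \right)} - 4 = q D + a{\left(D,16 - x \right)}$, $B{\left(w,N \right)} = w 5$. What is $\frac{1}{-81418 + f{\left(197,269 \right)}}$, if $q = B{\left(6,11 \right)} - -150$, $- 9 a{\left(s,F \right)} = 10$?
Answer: $- \frac{9}{413596} \approx -2.176 \cdot 10^{-5}$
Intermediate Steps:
$B{\left(w,N \right)} = 5 w$
$a{\left(s,F \right)} = - \frac{10}{9}$ ($a{\left(s,F \right)} = \left(- \frac{1}{9}\right) 10 = - \frac{10}{9}$)
$q = 180$ ($q = 5 \cdot 6 - -150 = 30 + 150 = 180$)
$f{\left(D,x \right)} = \frac{26}{9} + 180 D$ ($f{\left(D,x \right)} = 4 + \left(180 D - \frac{10}{9}\right) = 4 + \left(- \frac{10}{9} + 180 D\right) = \frac{26}{9} + 180 D$)
$\frac{1}{-81418 + f{\left(197,269 \right)}} = \frac{1}{-81418 + \left(\frac{26}{9} + 180 \cdot 197\right)} = \frac{1}{-81418 + \left(\frac{26}{9} + 35460\right)} = \frac{1}{-81418 + \frac{319166}{9}} = \frac{1}{- \frac{413596}{9}} = - \frac{9}{413596}$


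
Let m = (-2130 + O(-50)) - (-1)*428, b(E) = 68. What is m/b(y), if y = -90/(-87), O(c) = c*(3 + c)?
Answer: 162/17 ≈ 9.5294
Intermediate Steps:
y = 30/29 (y = -90*(-1/87) = 30/29 ≈ 1.0345)
m = 648 (m = (-2130 - 50*(3 - 50)) - (-1)*428 = (-2130 - 50*(-47)) - 1*(-428) = (-2130 + 2350) + 428 = 220 + 428 = 648)
m/b(y) = 648/68 = 648*(1/68) = 162/17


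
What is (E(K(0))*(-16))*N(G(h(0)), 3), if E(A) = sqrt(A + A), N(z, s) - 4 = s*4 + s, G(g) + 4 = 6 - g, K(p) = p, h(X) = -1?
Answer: 0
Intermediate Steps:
G(g) = 2 - g (G(g) = -4 + (6 - g) = 2 - g)
N(z, s) = 4 + 5*s (N(z, s) = 4 + (s*4 + s) = 4 + (4*s + s) = 4 + 5*s)
E(A) = sqrt(2)*sqrt(A) (E(A) = sqrt(2*A) = sqrt(2)*sqrt(A))
(E(K(0))*(-16))*N(G(h(0)), 3) = ((sqrt(2)*sqrt(0))*(-16))*(4 + 5*3) = ((sqrt(2)*0)*(-16))*(4 + 15) = (0*(-16))*19 = 0*19 = 0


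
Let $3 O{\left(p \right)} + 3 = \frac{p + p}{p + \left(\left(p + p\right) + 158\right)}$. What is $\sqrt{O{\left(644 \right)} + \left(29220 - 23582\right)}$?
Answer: $\frac{17 \sqrt{191708385}}{3135} \approx 75.081$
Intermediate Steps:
$O{\left(p \right)} = -1 + \frac{2 p}{3 \left(158 + 3 p\right)}$ ($O{\left(p \right)} = -1 + \frac{\left(p + p\right) \frac{1}{p + \left(\left(p + p\right) + 158\right)}}{3} = -1 + \frac{2 p \frac{1}{p + \left(2 p + 158\right)}}{3} = -1 + \frac{2 p \frac{1}{p + \left(158 + 2 p\right)}}{3} = -1 + \frac{2 p \frac{1}{158 + 3 p}}{3} = -1 + \frac{2 p}{3 \left(158 + 3 p\right)}$)
$\sqrt{O{\left(644 \right)} + \left(29220 - 23582\right)} = \sqrt{\frac{-474 - 4508}{3 \left(158 + 3 \cdot 644\right)} + \left(29220 - 23582\right)} = \sqrt{\frac{-474 - 4508}{3 \left(158 + 1932\right)} + \left(29220 - 23582\right)} = \sqrt{\frac{1}{3} \cdot \frac{1}{2090} \left(-4982\right) + 5638} = \sqrt{- \frac{2491}{3135} + 5638} = \sqrt{\frac{17672639}{3135}} = \frac{17 \sqrt{191708385}}{3135}$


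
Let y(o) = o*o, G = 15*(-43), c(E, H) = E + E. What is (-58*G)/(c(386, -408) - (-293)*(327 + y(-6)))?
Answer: 37410/107131 ≈ 0.34920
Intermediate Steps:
c(E, H) = 2*E
G = -645
y(o) = o²
(-58*G)/(c(386, -408) - (-293)*(327 + y(-6))) = (-58*(-645))/(2*386 - (-293)*(327 + (-6)²)) = 37410/(772 - (-293)*(327 + 36)) = 37410/(772 - (-293)*363) = 37410/(772 - 1*(-106359)) = 37410/(772 + 106359) = 37410/107131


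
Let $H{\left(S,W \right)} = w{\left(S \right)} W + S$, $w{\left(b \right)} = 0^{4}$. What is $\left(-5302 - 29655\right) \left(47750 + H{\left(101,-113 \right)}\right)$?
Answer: $-1672727407$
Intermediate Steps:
$w{\left(b \right)} = 0$
$H{\left(S,W \right)} = S$ ($H{\left(S,W \right)} = 0 W + S = 0 + S = S$)
$\left(-5302 - 29655\right) \left(47750 + H{\left(101,-113 \right)}\right) = \left(-5302 - 29655\right) \left(47750 + 101\right) = \left(-34957\right) 47851 = -1672727407$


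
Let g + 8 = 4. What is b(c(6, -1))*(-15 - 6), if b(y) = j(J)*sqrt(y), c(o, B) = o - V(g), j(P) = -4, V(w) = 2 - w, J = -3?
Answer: 0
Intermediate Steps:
g = -4 (g = -8 + 4 = -4)
c(o, B) = -6 + o (c(o, B) = o - (2 - 1*(-4)) = o - (2 + 4) = o - 1*6 = o - 6 = -6 + o)
b(y) = -4*sqrt(y)
b(c(6, -1))*(-15 - 6) = (-4*sqrt(-6 + 6))*(-15 - 6) = -4*sqrt(0)*(-21) = -4*0*(-21) = 0*(-21) = 0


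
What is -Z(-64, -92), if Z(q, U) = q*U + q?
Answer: -5824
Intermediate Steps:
Z(q, U) = q + U*q (Z(q, U) = U*q + q = q + U*q)
-Z(-64, -92) = -(-64)*(1 - 92) = -(-64)*(-91) = -1*5824 = -5824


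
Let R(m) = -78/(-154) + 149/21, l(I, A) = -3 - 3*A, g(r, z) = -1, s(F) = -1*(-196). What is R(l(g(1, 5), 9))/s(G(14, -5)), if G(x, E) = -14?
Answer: 439/11319 ≈ 0.038784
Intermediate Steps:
s(F) = 196
R(m) = 1756/231 (R(m) = -78*(-1/154) + 149*(1/21) = 39/77 + 149/21 = 1756/231)
R(l(g(1, 5), 9))/s(G(14, -5)) = (1756/231)/196 = (1756/231)*(1/196) = 439/11319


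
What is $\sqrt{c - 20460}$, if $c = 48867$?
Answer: $\sqrt{28407} \approx 168.54$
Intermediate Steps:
$\sqrt{c - 20460} = \sqrt{48867 - 20460} = \sqrt{28407}$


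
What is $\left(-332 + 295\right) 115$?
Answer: $-4255$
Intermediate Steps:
$\left(-332 + 295\right) 115 = \left(-37\right) 115 = -4255$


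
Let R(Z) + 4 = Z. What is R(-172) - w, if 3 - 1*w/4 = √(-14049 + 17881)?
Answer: -188 + 8*√958 ≈ 59.613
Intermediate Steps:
R(Z) = -4 + Z
w = 12 - 8*√958 (w = 12 - 4*√(-14049 + 17881) = 12 - 8*√958 ≈ -235.61)
R(-172) - w = (-4 - 172) - (12 - 8*√958) = -176 + (-12 + 8*√958) = -188 + 8*√958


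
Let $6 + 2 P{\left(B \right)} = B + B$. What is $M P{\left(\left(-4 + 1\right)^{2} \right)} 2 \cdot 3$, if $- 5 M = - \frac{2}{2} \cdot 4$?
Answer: $\frac{144}{5} \approx 28.8$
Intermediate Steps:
$M = \frac{4}{5}$ ($M = - \frac{- \frac{2}{2} \cdot 4}{5} = - \frac{\left(-2\right) \frac{1}{2} \cdot 4}{5} = - \frac{\left(-1\right) 4}{5} = \left(- \frac{1}{5}\right) \left(-4\right) = \frac{4}{5} \approx 0.8$)
$P{\left(B \right)} = -3 + B$ ($P{\left(B \right)} = -3 + \frac{B + B}{2} = -3 + \frac{2 B}{2} = -3 + B$)
$M P{\left(\left(-4 + 1\right)^{2} \right)} 2 \cdot 3 = \frac{4 \left(-3 + \left(-4 + 1\right)^{2}\right)}{5} \cdot 2 \cdot 3 = \frac{4 \left(-3 + \left(-3\right)^{2}\right)}{5} \cdot 6 = \frac{4 \left(-3 + 9\right)}{5} \cdot 6 = \frac{4}{5} \cdot 6 \cdot 6 = \frac{24}{5} \cdot 6 = \frac{144}{5}$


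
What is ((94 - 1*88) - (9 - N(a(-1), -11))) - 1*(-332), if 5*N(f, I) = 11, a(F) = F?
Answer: 1656/5 ≈ 331.20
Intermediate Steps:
N(f, I) = 11/5 (N(f, I) = (⅕)*11 = 11/5)
((94 - 1*88) - (9 - N(a(-1), -11))) - 1*(-332) = ((94 - 1*88) - (9 - 1*11/5)) - 1*(-332) = ((94 - 88) - (9 - 11/5)) + 332 = (6 - 1*34/5) + 332 = (6 - 34/5) + 332 = -⅘ + 332 = 1656/5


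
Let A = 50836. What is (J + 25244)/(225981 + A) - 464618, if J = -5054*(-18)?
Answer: -128614044690/276817 ≈ -4.6462e+5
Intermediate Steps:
J = 90972
(J + 25244)/(225981 + A) - 464618 = (90972 + 25244)/(225981 + 50836) - 464618 = 116216/276817 - 464618 = -128614044690/276817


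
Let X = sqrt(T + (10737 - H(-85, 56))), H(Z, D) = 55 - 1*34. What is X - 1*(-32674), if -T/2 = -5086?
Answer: 32674 + 2*sqrt(5222) ≈ 32819.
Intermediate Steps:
H(Z, D) = 21 (H(Z, D) = 55 - 34 = 21)
T = 10172 (T = -2*(-5086) = 10172)
X = 2*sqrt(5222) (X = sqrt(10172 + (10737 - 1*21)) = sqrt(10172 + (10737 - 21)) = sqrt(10172 + 10716) = sqrt(20888) = 2*sqrt(5222) ≈ 144.53)
X - 1*(-32674) = 2*sqrt(5222) - 1*(-32674) = 2*sqrt(5222) + 32674 = 32674 + 2*sqrt(5222)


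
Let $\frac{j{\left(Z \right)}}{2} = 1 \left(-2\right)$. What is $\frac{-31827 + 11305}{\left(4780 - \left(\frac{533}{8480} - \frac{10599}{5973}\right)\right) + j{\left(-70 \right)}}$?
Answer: $- \frac{346486880960}{80665354317} \approx -4.2954$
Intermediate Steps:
$j{\left(Z \right)} = -4$ ($j{\left(Z \right)} = 2 \cdot 1 \left(-2\right) = 2 \left(-2\right) = -4$)
$\frac{-31827 + 11305}{\left(4780 - \left(\frac{533}{8480} - \frac{10599}{5973}\right)\right) + j{\left(-70 \right)}} = \frac{-31827 + 11305}{\left(4780 - \left(\frac{533}{8480} - \frac{10599}{5973}\right)\right) - 4} = - \frac{20522}{\left(4780 - \left(533 \cdot \frac{1}{8480} - \frac{3533}{1991}\right)\right) - 4} = - \frac{20522}{\left(4780 - \left(\frac{533}{8480} - \frac{3533}{1991}\right)\right) - 4} = - \frac{20522}{\left(4780 - - \frac{28898637}{16883680}\right) - 4} = - \frac{20522}{\left(4780 + \frac{28898637}{16883680}\right) - 4} = - \frac{20522}{\frac{80732889037}{16883680} - 4} = - \frac{20522}{\frac{80665354317}{16883680}} = \left(-20522\right) \frac{16883680}{80665354317} = - \frac{346486880960}{80665354317}$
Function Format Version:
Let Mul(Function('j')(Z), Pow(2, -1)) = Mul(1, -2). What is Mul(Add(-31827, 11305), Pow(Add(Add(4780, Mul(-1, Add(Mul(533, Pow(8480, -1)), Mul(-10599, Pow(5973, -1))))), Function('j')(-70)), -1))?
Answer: Rational(-346486880960, 80665354317) ≈ -4.2954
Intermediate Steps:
Function('j')(Z) = -4 (Function('j')(Z) = Mul(2, Mul(1, -2)) = Mul(2, -2) = -4)
Mul(Add(-31827, 11305), Pow(Add(Add(4780, Mul(-1, Add(Mul(533, Pow(8480, -1)), Mul(-10599, Pow(5973, -1))))), Function('j')(-70)), -1)) = Mul(Add(-31827, 11305), Pow(Add(Add(4780, Mul(-1, Add(Mul(533, Pow(8480, -1)), Mul(-10599, Pow(5973, -1))))), -4), -1)) = Mul(-20522, Pow(Add(Add(4780, Mul(-1, Add(Mul(533, Rational(1, 8480)), Mul(-10599, Rational(1, 5973))))), -4), -1)) = Mul(-20522, Pow(Add(Add(4780, Mul(-1, Add(Rational(533, 8480), Rational(-3533, 1991)))), -4), -1)) = Mul(-20522, Pow(Add(Add(4780, Mul(-1, Rational(-28898637, 16883680))), -4), -1)) = Mul(-20522, Pow(Add(Add(4780, Rational(28898637, 16883680)), -4), -1)) = Mul(-20522, Pow(Add(Rational(80732889037, 16883680), -4), -1)) = Mul(-20522, Pow(Rational(80665354317, 16883680), -1)) = Mul(-20522, Rational(16883680, 80665354317)) = Rational(-346486880960, 80665354317)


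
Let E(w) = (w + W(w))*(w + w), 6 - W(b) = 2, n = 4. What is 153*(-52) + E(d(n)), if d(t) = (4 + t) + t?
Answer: -7572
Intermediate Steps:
W(b) = 4 (W(b) = 6 - 1*2 = 6 - 2 = 4)
d(t) = 4 + 2*t
E(w) = 2*w*(4 + w) (E(w) = (w + 4)*(w + w) = (4 + w)*(2*w) = 2*w*(4 + w))
153*(-52) + E(d(n)) = 153*(-52) + 2*(4 + 2*4)*(4 + (4 + 2*4)) = -7956 + 2*(4 + 8)*(4 + (4 + 8)) = -7956 + 2*12*(4 + 12) = -7956 + 2*12*16 = -7956 + 384 = -7572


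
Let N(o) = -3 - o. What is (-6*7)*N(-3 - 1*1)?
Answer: -42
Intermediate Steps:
(-6*7)*N(-3 - 1*1) = (-6*7)*(-3 - (-3 - 1*1)) = -42*(-3 - (-3 - 1)) = -42*(-3 - 1*(-4)) = -42*(-3 + 4) = -42*1 = -42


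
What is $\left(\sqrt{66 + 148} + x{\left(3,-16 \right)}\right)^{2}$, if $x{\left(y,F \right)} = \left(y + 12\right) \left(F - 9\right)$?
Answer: $\left(375 - \sqrt{214}\right)^{2} \approx 1.2987 \cdot 10^{5}$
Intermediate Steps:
$x{\left(y,F \right)} = \left(-9 + F\right) \left(12 + y\right)$ ($x{\left(y,F \right)} = \left(12 + y\right) \left(-9 + F\right) = \left(-9 + F\right) \left(12 + y\right)$)
$\left(\sqrt{66 + 148} + x{\left(3,-16 \right)}\right)^{2} = \left(\sqrt{66 + 148} - 375\right)^{2} = \left(\sqrt{214} - 375\right)^{2} = \left(-375 + \sqrt{214}\right)^{2}$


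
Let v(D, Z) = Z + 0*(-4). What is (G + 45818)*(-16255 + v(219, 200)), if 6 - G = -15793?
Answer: -989260935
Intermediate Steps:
G = 15799 (G = 6 - 1*(-15793) = 6 + 15793 = 15799)
v(D, Z) = Z (v(D, Z) = Z + 0 = Z)
(G + 45818)*(-16255 + v(219, 200)) = (15799 + 45818)*(-16255 + 200) = 61617*(-16055) = -989260935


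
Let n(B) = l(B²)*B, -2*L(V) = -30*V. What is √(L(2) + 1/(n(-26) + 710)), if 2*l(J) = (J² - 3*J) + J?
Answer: 53*√374597848902/5922402 ≈ 5.4772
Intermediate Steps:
l(J) = J²/2 - J (l(J) = ((J² - 3*J) + J)/2 = (J² - 2*J)/2 = J²/2 - J)
L(V) = 15*V (L(V) = -(-15)*V = 15*V)
n(B) = B³*(-2 + B²)/2 (n(B) = (B²*(-2 + B²)/2)*B = B³*(-2 + B²)/2)
√(L(2) + 1/(n(-26) + 710)) = √(15*2 + 1/(((½)*(-26)⁵ - 1*(-26)³) + 710)) = √(30 + 1/(((½)*(-11881376) - 1*(-17576)) + 710)) = √(30 + 1/((-5940688 + 17576) + 710)) = √(30 + 1/(-5923112 + 710)) = √(30 + 1/(-5922402)) = √(30 - 1/5922402) = √(177672059/5922402) = 53*√374597848902/5922402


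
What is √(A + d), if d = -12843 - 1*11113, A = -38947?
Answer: I*√62903 ≈ 250.8*I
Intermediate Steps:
d = -23956 (d = -12843 - 11113 = -23956)
√(A + d) = √(-38947 - 23956) = √(-62903) = I*√62903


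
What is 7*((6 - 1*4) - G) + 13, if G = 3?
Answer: 6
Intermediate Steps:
7*((6 - 1*4) - G) + 13 = 7*((6 - 1*4) - 1*3) + 13 = 7*((6 - 4) - 3) + 13 = 7*(2 - 3) + 13 = 7*(-1) + 13 = -7 + 13 = 6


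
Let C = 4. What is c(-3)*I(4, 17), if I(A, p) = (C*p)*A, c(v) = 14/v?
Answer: -3808/3 ≈ -1269.3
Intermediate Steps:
I(A, p) = 4*A*p (I(A, p) = (4*p)*A = 4*A*p)
c(-3)*I(4, 17) = (14/(-3))*(4*4*17) = (14*(-⅓))*272 = -14/3*272 = -3808/3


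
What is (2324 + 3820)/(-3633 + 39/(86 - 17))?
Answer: -70656/41773 ≈ -1.6914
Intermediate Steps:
(2324 + 3820)/(-3633 + 39/(86 - 17)) = 6144/(-3633 + 39/69) = 6144/(-3633 + (1/69)*39) = 6144/(-3633 + 13/23) = 6144/(-83546/23) = 6144*(-23/83546) = -70656/41773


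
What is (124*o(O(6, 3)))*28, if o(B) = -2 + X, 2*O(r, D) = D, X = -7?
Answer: -31248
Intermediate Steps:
O(r, D) = D/2
o(B) = -9 (o(B) = -2 - 7 = -9)
(124*o(O(6, 3)))*28 = (124*(-9))*28 = -1116*28 = -31248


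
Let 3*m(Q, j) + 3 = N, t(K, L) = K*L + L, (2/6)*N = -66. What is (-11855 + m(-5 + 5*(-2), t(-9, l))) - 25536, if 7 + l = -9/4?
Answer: -37458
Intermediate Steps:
N = -198 (N = 3*(-66) = -198)
l = -37/4 (l = -7 - 9/4 = -37/4 ≈ -9.2500)
t(K, L) = L + K*L
m(Q, j) = -67 (m(Q, j) = -1 + (⅓)*(-198) = -1 - 66 = -67)
(-11855 + m(-5 + 5*(-2), t(-9, l))) - 25536 = (-11855 - 67) - 25536 = -11922 - 25536 = -37458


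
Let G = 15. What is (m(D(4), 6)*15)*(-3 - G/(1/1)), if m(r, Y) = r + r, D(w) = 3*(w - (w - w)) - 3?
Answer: -4860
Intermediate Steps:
D(w) = -3 + 3*w (D(w) = 3*(w - 1*0) - 3 = 3*(w + 0) - 3 = 3*w - 3 = -3 + 3*w)
m(r, Y) = 2*r
(m(D(4), 6)*15)*(-3 - G/(1/1)) = ((2*(-3 + 3*4))*15)*(-3 - 15/(1/1)) = ((2*(-3 + 12))*15)*(-3 - 15/1) = ((2*9)*15)*(-3 - 15) = (18*15)*(-3 - 1*15) = 270*(-3 - 15) = 270*(-18) = -4860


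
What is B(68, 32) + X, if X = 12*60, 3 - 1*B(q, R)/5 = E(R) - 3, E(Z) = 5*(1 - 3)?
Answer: 800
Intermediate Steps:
E(Z) = -10 (E(Z) = 5*(-2) = -10)
B(q, R) = 80 (B(q, R) = 15 - 5*(-10 - 3) = 15 - 5*(-13) = 15 + 65 = 80)
X = 720
B(68, 32) + X = 80 + 720 = 800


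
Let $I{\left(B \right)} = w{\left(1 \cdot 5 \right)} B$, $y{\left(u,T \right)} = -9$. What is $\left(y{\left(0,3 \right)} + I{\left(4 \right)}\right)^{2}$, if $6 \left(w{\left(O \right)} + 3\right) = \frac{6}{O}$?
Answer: $\frac{10201}{25} \approx 408.04$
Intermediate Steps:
$w{\left(O \right)} = -3 + \frac{1}{O}$ ($w{\left(O \right)} = -3 + \frac{6 \frac{1}{O}}{6} = -3 + \frac{1}{O}$)
$I{\left(B \right)} = - \frac{14 B}{5}$ ($I{\left(B \right)} = \left(-3 + \frac{1}{1 \cdot 5}\right) B = \left(-3 + \frac{1}{5}\right) B = - \frac{14 B}{5}$)
$\left(y{\left(0,3 \right)} + I{\left(4 \right)}\right)^{2} = \left(-9 - \frac{56}{5}\right)^{2} = \left(- \frac{101}{5}\right)^{2} = \frac{10201}{25}$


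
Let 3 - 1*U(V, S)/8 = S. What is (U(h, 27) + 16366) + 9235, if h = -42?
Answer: 25409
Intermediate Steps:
U(V, S) = 24 - 8*S
(U(h, 27) + 16366) + 9235 = ((24 - 8*27) + 16366) + 9235 = ((24 - 216) + 16366) + 9235 = (-192 + 16366) + 9235 = 16174 + 9235 = 25409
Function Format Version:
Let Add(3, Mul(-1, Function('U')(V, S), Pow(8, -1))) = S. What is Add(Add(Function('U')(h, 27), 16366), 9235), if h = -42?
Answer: 25409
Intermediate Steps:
Function('U')(V, S) = Add(24, Mul(-8, S))
Add(Add(Function('U')(h, 27), 16366), 9235) = Add(Add(Add(24, Mul(-8, 27)), 16366), 9235) = Add(Add(Add(24, -216), 16366), 9235) = Add(Add(-192, 16366), 9235) = Add(16174, 9235) = 25409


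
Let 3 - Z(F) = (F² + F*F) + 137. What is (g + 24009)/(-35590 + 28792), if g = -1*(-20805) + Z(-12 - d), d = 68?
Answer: -15940/3399 ≈ -4.6896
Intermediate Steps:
Z(F) = -134 - 2*F² (Z(F) = 3 - ((F² + F*F) + 137) = 3 - ((F² + F²) + 137) = 3 - (2*F² + 137) = 3 - (137 + 2*F²) = 3 + (-137 - 2*F²) = -134 - 2*F²)
g = 7871 (g = -1*(-20805) + (-134 - 2*(-12 - 1*68)²) = 20805 + (-134 - 2*(-12 - 68)²) = 20805 + (-134 - 2*(-80)²) = 20805 + (-134 - 2*6400) = 20805 + (-134 - 12800) = 20805 - 12934 = 7871)
(g + 24009)/(-35590 + 28792) = (7871 + 24009)/(-35590 + 28792) = 31880/(-6798) = 31880*(-1/6798) = -15940/3399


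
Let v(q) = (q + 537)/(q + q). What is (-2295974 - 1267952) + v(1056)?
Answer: -2509003373/704 ≈ -3.5639e+6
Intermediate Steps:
v(q) = (537 + q)/(2*q) (v(q) = (537 + q)/((2*q)) = (537 + q)*(1/(2*q)) = (537 + q)/(2*q))
(-2295974 - 1267952) + v(1056) = (-2295974 - 1267952) + (½)*(537 + 1056)/1056 = -3563926 + (½)*(1/1056)*1593 = -3563926 + 531/704 = -2509003373/704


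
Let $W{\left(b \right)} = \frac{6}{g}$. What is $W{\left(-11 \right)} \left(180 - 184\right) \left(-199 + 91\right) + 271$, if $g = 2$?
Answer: $1567$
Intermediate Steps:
$W{\left(b \right)} = 3$ ($W{\left(b \right)} = \frac{6}{2} = 6 \cdot \frac{1}{2} = 3$)
$W{\left(-11 \right)} \left(180 - 184\right) \left(-199 + 91\right) + 271 = 3 \left(180 - 184\right) \left(-199 + 91\right) + 271 = 3 \left(\left(-4\right) \left(-108\right)\right) + 271 = 3 \cdot 432 + 271 = 1296 + 271 = 1567$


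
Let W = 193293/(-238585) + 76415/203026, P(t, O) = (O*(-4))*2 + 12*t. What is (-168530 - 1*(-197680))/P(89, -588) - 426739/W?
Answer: 59656213658111882065/60640723898898 ≈ 9.8377e+5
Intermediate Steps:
P(t, O) = -8*O + 12*t (P(t, O) = -4*O*2 + 12*t = -8*O + 12*t)
W = -21012031843/48438958210 (W = 193293*(-1/238585) + 76415*(1/203026) = -193293/238585 + 76415/203026 = -21012031843/48438958210 ≈ -0.43378)
(-168530 - 1*(-197680))/P(89, -588) - 426739/W = (-168530 - 1*(-197680))/(-8*(-588) + 12*89) - 426739/(-21012031843/48438958210) = (-168530 + 197680)/(4704 + 1068) - 426739*(-48438958210/21012031843) = 29150/5772 + 20670792587577190/21012031843 = 29150*(1/5772) + 20670792587577190/21012031843 = 14575/2886 + 20670792587577190/21012031843 = 59656213658111882065/60640723898898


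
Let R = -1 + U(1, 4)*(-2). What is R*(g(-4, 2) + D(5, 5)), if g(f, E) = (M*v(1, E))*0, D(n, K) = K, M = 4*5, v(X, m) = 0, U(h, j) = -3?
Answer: 25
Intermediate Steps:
M = 20
R = 5 (R = -1 - 3*(-2) = -1 + 6 = 5)
g(f, E) = 0 (g(f, E) = (20*0)*0 = 0*0 = 0)
R*(g(-4, 2) + D(5, 5)) = 5*(0 + 5) = 5*5 = 25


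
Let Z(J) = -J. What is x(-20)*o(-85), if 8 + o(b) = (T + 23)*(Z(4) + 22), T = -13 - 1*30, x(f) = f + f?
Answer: 14720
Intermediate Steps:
x(f) = 2*f
T = -43 (T = -13 - 30 = -43)
o(b) = -368 (o(b) = -8 + (-43 + 23)*(-1*4 + 22) = -8 - 20*(-4 + 22) = -8 - 20*18 = -8 - 360 = -368)
x(-20)*o(-85) = (2*(-20))*(-368) = -40*(-368) = 14720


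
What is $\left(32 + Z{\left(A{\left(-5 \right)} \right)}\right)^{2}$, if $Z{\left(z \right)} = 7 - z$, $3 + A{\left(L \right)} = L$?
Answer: $2209$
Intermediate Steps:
$A{\left(L \right)} = -3 + L$
$\left(32 + Z{\left(A{\left(-5 \right)} \right)}\right)^{2} = \left(32 + \left(7 - \left(-3 - 5\right)\right)\right)^{2} = \left(32 + \left(7 - -8\right)\right)^{2} = \left(32 + \left(7 + 8\right)\right)^{2} = \left(32 + 15\right)^{2} = 47^{2} = 2209$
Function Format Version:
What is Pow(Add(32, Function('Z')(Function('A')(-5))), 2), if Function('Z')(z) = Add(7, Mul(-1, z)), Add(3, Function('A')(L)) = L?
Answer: 2209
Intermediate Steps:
Function('A')(L) = Add(-3, L)
Pow(Add(32, Function('Z')(Function('A')(-5))), 2) = Pow(Add(32, Add(7, Mul(-1, Add(-3, -5)))), 2) = Pow(Add(32, Add(7, Mul(-1, -8))), 2) = Pow(Add(32, Add(7, 8)), 2) = Pow(Add(32, 15), 2) = Pow(47, 2) = 2209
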